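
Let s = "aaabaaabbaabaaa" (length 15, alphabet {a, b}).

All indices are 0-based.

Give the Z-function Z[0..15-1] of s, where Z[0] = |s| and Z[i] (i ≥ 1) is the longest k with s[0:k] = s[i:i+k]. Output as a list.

[15, 2, 1, 0, 4, 2, 1, 0, 0, 2, 1, 0, 3, 2, 1]

Z[0]=15
i=1: fresh scan; Z[1]=2 extend→box=[1,3)
i=2: min(r-i=1, Z[1]=2)=1; Z[2]=1
i=3: fresh scan; Z[3]=0
i=4: fresh scan; Z[4]=4 extend→box=[4,8)
i=5: min(r-i=3, Z[1]=2)=2; Z[5]=2
i=6: min(r-i=2, Z[2]=1)=1; Z[6]=1
i=7: min(r-i=1, Z[3]=0)=0; Z[7]=0
i=8: fresh scan; Z[8]=0
i=9: fresh scan; Z[9]=2 extend→box=[9,11)
i=10: min(r-i=1, Z[1]=2)=1; Z[10]=1
i=11: fresh scan; Z[11]=0
i=12: fresh scan; Z[12]=3 extend→box=[12,15)
i=13: min(r-i=2, Z[1]=2)=2; Z[13]=2
i=14: min(r-i=1, Z[2]=1)=1; Z[14]=1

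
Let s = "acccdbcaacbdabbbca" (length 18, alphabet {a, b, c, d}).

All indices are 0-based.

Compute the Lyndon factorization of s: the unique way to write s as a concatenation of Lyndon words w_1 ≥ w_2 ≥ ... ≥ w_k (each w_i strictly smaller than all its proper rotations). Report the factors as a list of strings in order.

emit factor 1: 'acccdbc' (i=0, period=7)
emit factor 2: 'aacbdabbbc' (i=7, period=10)
emit factor 3: 'a' (i=17, period=1)

["acccdbc", "aacbdabbbc", "a"]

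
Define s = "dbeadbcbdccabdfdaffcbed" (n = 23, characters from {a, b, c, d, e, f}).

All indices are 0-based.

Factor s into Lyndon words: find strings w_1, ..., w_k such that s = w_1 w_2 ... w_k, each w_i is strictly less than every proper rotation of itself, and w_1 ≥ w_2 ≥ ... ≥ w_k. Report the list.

["d", "be", "adbcbdcc", "abdfdaffcbed"]

emit factor 1: 'd' (i=0, period=1)
emit factor 2: 'be' (i=1, period=2)
emit factor 3: 'adbcbdcc' (i=3, period=8)
emit factor 4: 'abdfdaffcbed' (i=11, period=12)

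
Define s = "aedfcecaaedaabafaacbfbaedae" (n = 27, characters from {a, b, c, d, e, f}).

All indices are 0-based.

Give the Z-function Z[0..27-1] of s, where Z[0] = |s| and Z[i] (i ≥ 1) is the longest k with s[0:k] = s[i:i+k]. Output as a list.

Z[0]=27
i=1: fresh scan; Z[1]=0
i=2: fresh scan; Z[2]=0
i=3: fresh scan; Z[3]=0
i=4: fresh scan; Z[4]=0
i=5: fresh scan; Z[5]=0
i=6: fresh scan; Z[6]=0
i=7: fresh scan; Z[7]=1 scan→box=[7,8)
i=8: fresh scan; Z[8]=3 scan→box=[8,11)
i=9: min(r-i=2, Z[1]=0)=0; Z[9]=0
i=10: min(r-i=1, Z[2]=0)=0; Z[10]=0
i=11: fresh scan; Z[11]=1 scan→box=[11,12)
i=12: fresh scan; Z[12]=1 scan→box=[12,13)
i=13: fresh scan; Z[13]=0
i=14: fresh scan; Z[14]=1 scan→box=[14,15)
i=15: fresh scan; Z[15]=0
i=16: fresh scan; Z[16]=1 scan→box=[16,17)
i=17: fresh scan; Z[17]=1 scan→box=[17,18)
i=18: fresh scan; Z[18]=0
i=19: fresh scan; Z[19]=0
i=20: fresh scan; Z[20]=0
i=21: fresh scan; Z[21]=0
i=22: fresh scan; Z[22]=3 scan→box=[22,25)
i=23: min(r-i=2, Z[1]=0)=0; Z[23]=0
i=24: min(r-i=1, Z[2]=0)=0; Z[24]=0
i=25: fresh scan; Z[25]=2 scan→box=[25,27)
i=26: min(r-i=1, Z[1]=0)=0; Z[26]=0

[27, 0, 0, 0, 0, 0, 0, 1, 3, 0, 0, 1, 1, 0, 1, 0, 1, 1, 0, 0, 0, 0, 3, 0, 0, 2, 0]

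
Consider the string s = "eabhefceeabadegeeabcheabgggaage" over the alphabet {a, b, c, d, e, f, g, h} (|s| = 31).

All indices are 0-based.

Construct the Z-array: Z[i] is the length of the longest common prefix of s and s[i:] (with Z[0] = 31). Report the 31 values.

Z[0]=31
i=1: i≥r, start 0; Z[1]=0
i=2: i≥r, start 0; Z[2]=0
i=3: i≥r, start 0; Z[3]=0
i=4: i≥r, start 0; Z[4]=1 scan→box=[4,5)
i=5: i≥r, start 0; Z[5]=0
i=6: i≥r, start 0; Z[6]=0
i=7: i≥r, start 0; Z[7]=1 scan→box=[7,8)
i=8: i≥r, start 0; Z[8]=3 scan→box=[8,11)
i=9: min(r-i=2, Z[1]=0)=0; Z[9]=0
i=10: min(r-i=1, Z[2]=0)=0; Z[10]=0
i=11: i≥r, start 0; Z[11]=0
i=12: i≥r, start 0; Z[12]=0
i=13: i≥r, start 0; Z[13]=1 scan→box=[13,14)
i=14: i≥r, start 0; Z[14]=0
i=15: i≥r, start 0; Z[15]=1 scan→box=[15,16)
i=16: i≥r, start 0; Z[16]=3 scan→box=[16,19)
i=17: min(r-i=2, Z[1]=0)=0; Z[17]=0
i=18: min(r-i=1, Z[2]=0)=0; Z[18]=0
i=19: i≥r, start 0; Z[19]=0
i=20: i≥r, start 0; Z[20]=0
i=21: i≥r, start 0; Z[21]=3 scan→box=[21,24)
i=22: min(r-i=2, Z[1]=0)=0; Z[22]=0
i=23: min(r-i=1, Z[2]=0)=0; Z[23]=0
i=24: i≥r, start 0; Z[24]=0
i=25: i≥r, start 0; Z[25]=0
i=26: i≥r, start 0; Z[26]=0
i=27: i≥r, start 0; Z[27]=0
i=28: i≥r, start 0; Z[28]=0
i=29: i≥r, start 0; Z[29]=0
i=30: i≥r, start 0; Z[30]=1 scan→box=[30,31)

[31, 0, 0, 0, 1, 0, 0, 1, 3, 0, 0, 0, 0, 1, 0, 1, 3, 0, 0, 0, 0, 3, 0, 0, 0, 0, 0, 0, 0, 0, 1]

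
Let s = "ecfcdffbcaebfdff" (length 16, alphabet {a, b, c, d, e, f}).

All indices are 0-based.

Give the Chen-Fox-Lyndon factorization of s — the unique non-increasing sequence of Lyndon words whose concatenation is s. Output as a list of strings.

["e", "cf", "cdff", "bc", "aebfdff"]

emit factor 1: 'e' (i=0, period=1)
emit factor 2: 'cf' (i=1, period=2)
emit factor 3: 'cdff' (i=3, period=4)
emit factor 4: 'bc' (i=7, period=2)
emit factor 5: 'aebfdff' (i=9, period=7)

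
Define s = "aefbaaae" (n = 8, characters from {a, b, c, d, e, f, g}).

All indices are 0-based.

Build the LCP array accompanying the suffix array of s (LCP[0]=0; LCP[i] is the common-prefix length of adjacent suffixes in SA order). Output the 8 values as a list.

rank→(start, suffix):
  0 → (4, 'aaae')
  1 → (5, 'aae')
  2 → (6, 'ae')
  3 → (0, 'aefbaaae')
  4 → (3, 'baaae')
  5 → (7, 'e')
  6 → (1, 'efbaaae')
  7 → (2, 'fbaaae')

SA = [4, 5, 6, 0, 3, 7, 1, 2]
i: (SA[i-1],SA[i]) lcp shared
  1: (4,5) 2 'aa'
  2: (5,6) 1 'a'
  3: (6,0) 2 'ae'
  4: (0,3) 0 ''
  5: (3,7) 0 ''
  6: (7,1) 1 'e'
  7: (1,2) 0 ''

[0, 2, 1, 2, 0, 0, 1, 0]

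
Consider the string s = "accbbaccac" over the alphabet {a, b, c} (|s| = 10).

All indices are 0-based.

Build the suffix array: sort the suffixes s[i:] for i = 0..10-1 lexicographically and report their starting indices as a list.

[8, 5, 0, 4, 3, 9, 7, 2, 6, 1]

sorted suffixes:
  #0 SA[0]=8  'ac'
  #1 SA[1]=5  'accac'
  #2 SA[2]=0  'accbbaccac'
  #3 SA[3]=4  'baccac'
  #4 SA[4]=3  'bbaccac'
  #5 SA[5]=9  'c'
  #6 SA[6]=7  'cac'
  #7 SA[7]=2  'cbbaccac'
  #8 SA[8]=6  'ccac'
  #9 SA[9]=1  'ccbbaccac'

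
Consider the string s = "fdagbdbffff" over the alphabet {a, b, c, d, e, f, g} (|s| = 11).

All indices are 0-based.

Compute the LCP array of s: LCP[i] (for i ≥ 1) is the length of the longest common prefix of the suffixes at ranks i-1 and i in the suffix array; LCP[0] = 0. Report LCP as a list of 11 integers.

[0, 0, 1, 0, 1, 0, 1, 1, 2, 3, 0]

sorted suffixes:
  #0 SA[0]=2  'agbdbffff'
  #1 SA[1]=4  'bdbffff'
  #2 SA[2]=6  'bffff'
  #3 SA[3]=1  'dagbdbffff'
  #4 SA[4]=5  'dbffff'
  #5 SA[5]=10  'f'
  #6 SA[6]=0  'fdagbdbffff'
  #7 SA[7]=9  'ff'
  #8 SA[8]=8  'fff'
  #9 SA[9]=7  'ffff'
  #10 SA[10]=3  'gbdbffff'

SA = [2, 4, 6, 1, 5, 10, 0, 9, 8, 7, 3]
[i] adj suffixes → lcp
  [1] 2/4 → 0 ('')
  [2] 4/6 → 1 ('b')
  [3] 6/1 → 0 ('')
  [4] 1/5 → 1 ('d')
  [5] 5/10 → 0 ('')
  [6] 10/0 → 1 ('f')
  [7] 0/9 → 1 ('f')
  [8] 9/8 → 2 ('ff')
  [9] 8/7 → 3 ('fff')
  [10] 7/3 → 0 ('')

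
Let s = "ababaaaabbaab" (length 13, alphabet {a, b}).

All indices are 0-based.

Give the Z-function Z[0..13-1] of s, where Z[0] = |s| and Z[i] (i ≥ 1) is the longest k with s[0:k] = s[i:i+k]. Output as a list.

Z[0]=13
i=1: fresh scan; Z[1]=0
i=2: fresh scan; Z[2]=3 extend→box=[2,5)
i=3: min(r-i=2, Z[1]=0)=0; Z[3]=0
i=4: min(r-i=1, Z[2]=3)=1; Z[4]=1
i=5: fresh scan; Z[5]=1 extend→box=[5,6)
i=6: fresh scan; Z[6]=1 extend→box=[6,7)
i=7: fresh scan; Z[7]=2 extend→box=[7,9)
i=8: min(r-i=1, Z[1]=0)=0; Z[8]=0
i=9: fresh scan; Z[9]=0
i=10: fresh scan; Z[10]=1 extend→box=[10,11)
i=11: fresh scan; Z[11]=2 extend→box=[11,13)
i=12: min(r-i=1, Z[1]=0)=0; Z[12]=0

[13, 0, 3, 0, 1, 1, 1, 2, 0, 0, 1, 2, 0]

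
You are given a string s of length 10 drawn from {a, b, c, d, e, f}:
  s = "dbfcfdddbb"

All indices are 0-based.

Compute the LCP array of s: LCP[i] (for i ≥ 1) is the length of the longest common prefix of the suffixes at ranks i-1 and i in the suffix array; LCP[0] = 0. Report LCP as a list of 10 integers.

[0, 1, 1, 0, 0, 2, 1, 2, 0, 1]

rank | idx | suffix
   0 |   9 | b
   1 |   8 | bb
   2 |   1 | bfcfdddbb
   3 |   3 | cfdddbb
   4 |   7 | dbb
   5 |   0 | dbfcfdddbb
   6 |   6 | ddbb
   7 |   5 | dddbb
   8 |   2 | fcfdddbb
   9 |   4 | fdddbb

SA = [9, 8, 1, 3, 7, 0, 6, 5, 2, 4]
rank  pair      lcp
   1  s[9:],s[8:]  1  'b'
   2  s[8:],s[1:]  1  'b'
   3  s[1:],s[3:]  0  ''
   4  s[3:],s[7:]  0  ''
   5  s[7:],s[0:]  2  'db'
   6  s[0:],s[6:]  1  'd'
   7  s[6:],s[5:]  2  'dd'
   8  s[5:],s[2:]  0  ''
   9  s[2:],s[4:]  1  'f'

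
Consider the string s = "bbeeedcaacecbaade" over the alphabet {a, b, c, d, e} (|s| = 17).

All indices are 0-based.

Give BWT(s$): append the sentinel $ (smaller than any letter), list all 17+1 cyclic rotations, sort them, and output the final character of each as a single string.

rank  rotation            last
    0  $bbeeedcaacecbaade  e
    1  aacecbaade$bbeeedc  c
    2  aade$bbeeedcaacecb  b
    3  acecbaade$bbeeedca  a
    4  ade$bbeeedcaacecba  a
    5  baade$bbeeedcaacec  c
    6  bbeeedcaacecbaade$  $
    7  beeedcaacecbaade$b  b
    8  caacecbaade$bbeeed  d
    9  cbaade$bbeeedcaace  e
   10  cecbaade$bbeeedcaa  a
   11  dcaacecbaade$bbeee  e
   12  de$bbeeedcaacecbaa  a
   13  e$bbeeedcaacecbaad  d
   14  ecbaade$bbeeedcaac  c
   15  edcaacecbaade$bbee  e
   16  eedcaacecbaade$bbe  e
   17  eeedcaacecbaade$bb  b

ecbaac$bdeaeadceeb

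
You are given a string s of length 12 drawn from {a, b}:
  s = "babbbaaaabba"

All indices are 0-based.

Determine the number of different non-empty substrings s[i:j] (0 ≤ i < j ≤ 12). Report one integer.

rank→(start, suffix):
  0 → (11, 'a')
  1 → (5, 'aaaabba')
  2 → (6, 'aaabba')
  3 → (7, 'aabba')
  4 → (8, 'abba')
  5 → (1, 'abbbaaaabba')
  6 → (10, 'ba')
  7 → (4, 'baaaabba')
  8 → (0, 'babbbaaaabba')
  9 → (9, 'bba')
  10 → (3, 'bbaaaabba')
  11 → (2, 'bbbaaaabba')

SA = [11, 5, 6, 7, 8, 1, 10, 4, 0, 9, 3, 2]
[i] adj suffixes → lcp
  [1] 11/5 → 1 ('a')
  [2] 5/6 → 3 ('aaa')
  [3] 6/7 → 2 ('aa')
  [4] 7/8 → 1 ('a')
  [5] 8/1 → 3 ('abb')
  [6] 1/10 → 0 ('')
  [7] 10/4 → 2 ('ba')
  [8] 4/0 → 2 ('ba')
  [9] 0/9 → 1 ('b')
  [10] 9/3 → 3 ('bba')
  [11] 3/2 → 2 ('bb')

n(n+1)/2 = 12·13/2 = 78
Σ LCP = 0 + 1 + 3 + 2 + 1 + 3 + 0 + 2 + 2 + 1 + 3 + 2 = 20
distinct = 78 − 20 = 58

58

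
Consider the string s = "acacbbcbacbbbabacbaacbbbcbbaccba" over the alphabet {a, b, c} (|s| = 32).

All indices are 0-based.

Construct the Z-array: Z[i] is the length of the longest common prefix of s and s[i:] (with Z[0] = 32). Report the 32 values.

Z[0]=32
i=1: fresh scan; Z[1]=0
i=2: fresh scan; Z[2]=2 extend→box=[2,4)
i=3: min(r-i=1, Z[1]=0)=0; Z[3]=0
i=4: fresh scan; Z[4]=0
i=5: fresh scan; Z[5]=0
i=6: fresh scan; Z[6]=0
i=7: fresh scan; Z[7]=0
i=8: fresh scan; Z[8]=2 extend→box=[8,10)
i=9: min(r-i=1, Z[1]=0)=0; Z[9]=0
i=10: fresh scan; Z[10]=0
i=11: fresh scan; Z[11]=0
i=12: fresh scan; Z[12]=0
i=13: fresh scan; Z[13]=1 extend→box=[13,14)
i=14: fresh scan; Z[14]=0
i=15: fresh scan; Z[15]=2 extend→box=[15,17)
i=16: min(r-i=1, Z[1]=0)=0; Z[16]=0
i=17: fresh scan; Z[17]=0
i=18: fresh scan; Z[18]=1 extend→box=[18,19)
i=19: fresh scan; Z[19]=2 extend→box=[19,21)
i=20: min(r-i=1, Z[1]=0)=0; Z[20]=0
i=21: fresh scan; Z[21]=0
i=22: fresh scan; Z[22]=0
i=23: fresh scan; Z[23]=0
i=24: fresh scan; Z[24]=0
i=25: fresh scan; Z[25]=0
i=26: fresh scan; Z[26]=0
i=27: fresh scan; Z[27]=2 extend→box=[27,29)
i=28: min(r-i=1, Z[1]=0)=0; Z[28]=0
i=29: fresh scan; Z[29]=0
i=30: fresh scan; Z[30]=0
i=31: fresh scan; Z[31]=1 extend→box=[31,32)

[32, 0, 2, 0, 0, 0, 0, 0, 2, 0, 0, 0, 0, 1, 0, 2, 0, 0, 1, 2, 0, 0, 0, 0, 0, 0, 0, 2, 0, 0, 0, 1]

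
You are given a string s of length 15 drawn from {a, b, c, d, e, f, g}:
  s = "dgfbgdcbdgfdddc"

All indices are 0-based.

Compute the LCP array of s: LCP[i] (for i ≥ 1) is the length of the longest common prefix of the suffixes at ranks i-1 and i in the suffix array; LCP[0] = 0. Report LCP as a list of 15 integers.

[0, 1, 0, 1, 0, 2, 1, 2, 1, 3, 0, 1, 0, 1, 2]

rank→(start, suffix):
  0 → (7, 'bdgfdddc')
  1 → (3, 'bgdcbdgfdddc')
  2 → (14, 'c')
  3 → (6, 'cbdgfdddc')
  4 → (13, 'dc')
  5 → (5, 'dcbdgfdddc')
  6 → (12, 'ddc')
  7 → (11, 'dddc')
  8 → (0, 'dgfbgdcbdgfdddc')
  9 → (8, 'dgfdddc')
  10 → (2, 'fbgdcbdgfdddc')
  11 → (10, 'fdddc')
  12 → (4, 'gdcbdgfdddc')
  13 → (1, 'gfbgdcbdgfdddc')
  14 → (9, 'gfdddc')

SA = [7, 3, 14, 6, 13, 5, 12, 11, 0, 8, 2, 10, 4, 1, 9]
[i] adj suffixes → lcp
  [1] 7/3 → 1 ('b')
  [2] 3/14 → 0 ('')
  [3] 14/6 → 1 ('c')
  [4] 6/13 → 0 ('')
  [5] 13/5 → 2 ('dc')
  [6] 5/12 → 1 ('d')
  [7] 12/11 → 2 ('dd')
  [8] 11/0 → 1 ('d')
  [9] 0/8 → 3 ('dgf')
  [10] 8/2 → 0 ('')
  [11] 2/10 → 1 ('f')
  [12] 10/4 → 0 ('')
  [13] 4/1 → 1 ('g')
  [14] 1/9 → 2 ('gf')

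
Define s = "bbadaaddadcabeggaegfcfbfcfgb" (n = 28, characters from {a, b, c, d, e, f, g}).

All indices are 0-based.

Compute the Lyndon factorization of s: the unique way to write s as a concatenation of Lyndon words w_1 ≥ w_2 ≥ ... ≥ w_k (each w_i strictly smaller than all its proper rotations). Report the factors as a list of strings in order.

["b", "b", "ad", "aaddadcabeggaegfcfbfcfgb"]

emit factor 1: 'b' (i=0, period=1)
emit factor 2: 'b' (i=1, period=1)
emit factor 3: 'ad' (i=2, period=2)
emit factor 4: 'aaddadcabeggaegfcfbfcfgb' (i=4, period=24)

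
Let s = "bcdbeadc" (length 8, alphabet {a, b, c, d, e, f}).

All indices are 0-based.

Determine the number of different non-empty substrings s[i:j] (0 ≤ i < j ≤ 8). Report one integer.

sorted suffixes:
  #0 SA[0]=5  'adc'
  #1 SA[1]=0  'bcdbeadc'
  #2 SA[2]=3  'beadc'
  #3 SA[3]=7  'c'
  #4 SA[4]=1  'cdbeadc'
  #5 SA[5]=2  'dbeadc'
  #6 SA[6]=6  'dc'
  #7 SA[7]=4  'eadc'

SA = [5, 0, 3, 7, 1, 2, 6, 4]
[i] adj suffixes → lcp
  [1] 5/0 → 0 ('')
  [2] 0/3 → 1 ('b')
  [3] 3/7 → 0 ('')
  [4] 7/1 → 1 ('c')
  [5] 1/2 → 0 ('')
  [6] 2/6 → 1 ('d')
  [7] 6/4 → 0 ('')

n(n+1)/2 = 8·9/2 = 36
Σ LCP = 0 + 0 + 1 + 0 + 1 + 0 + 1 + 0 = 3
distinct = 36 − 3 = 33

33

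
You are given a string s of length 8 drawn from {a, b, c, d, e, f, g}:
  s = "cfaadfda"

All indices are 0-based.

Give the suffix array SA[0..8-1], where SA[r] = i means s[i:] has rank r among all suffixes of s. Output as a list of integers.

[7, 2, 3, 0, 6, 4, 1, 5]

rank→(start, suffix):
  0 → (7, 'a')
  1 → (2, 'aadfda')
  2 → (3, 'adfda')
  3 → (0, 'cfaadfda')
  4 → (6, 'da')
  5 → (4, 'dfda')
  6 → (1, 'faadfda')
  7 → (5, 'fda')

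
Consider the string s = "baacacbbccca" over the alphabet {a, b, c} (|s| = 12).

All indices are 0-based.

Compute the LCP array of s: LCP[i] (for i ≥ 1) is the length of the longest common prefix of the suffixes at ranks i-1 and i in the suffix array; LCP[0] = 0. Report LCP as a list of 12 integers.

[0, 1, 1, 2, 0, 1, 1, 0, 2, 1, 1, 2]

rank→(start, suffix):
  0 → (11, 'a')
  1 → (1, 'aacacbbccca')
  2 → (2, 'acacbbccca')
  3 → (4, 'acbbccca')
  4 → (0, 'baacacbbccca')
  5 → (6, 'bbccca')
  6 → (7, 'bccca')
  7 → (10, 'ca')
  8 → (3, 'cacbbccca')
  9 → (5, 'cbbccca')
  10 → (9, 'cca')
  11 → (8, 'ccca')

SA = [11, 1, 2, 4, 0, 6, 7, 10, 3, 5, 9, 8]
i: (SA[i-1],SA[i]) lcp shared
  1: (11,1) 1 'a'
  2: (1,2) 1 'a'
  3: (2,4) 2 'ac'
  4: (4,0) 0 ''
  5: (0,6) 1 'b'
  6: (6,7) 1 'b'
  7: (7,10) 0 ''
  8: (10,3) 2 'ca'
  9: (3,5) 1 'c'
  10: (5,9) 1 'c'
  11: (9,8) 2 'cc'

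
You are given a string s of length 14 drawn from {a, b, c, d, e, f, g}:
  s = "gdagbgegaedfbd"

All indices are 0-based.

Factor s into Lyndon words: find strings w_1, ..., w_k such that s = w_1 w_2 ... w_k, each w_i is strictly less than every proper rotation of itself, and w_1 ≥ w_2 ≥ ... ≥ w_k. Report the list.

["g", "d", "agbgeg", "aedfbd"]

emit factor 1: 'g' (i=0, period=1)
emit factor 2: 'd' (i=1, period=1)
emit factor 3: 'agbgeg' (i=2, period=6)
emit factor 4: 'aedfbd' (i=8, period=6)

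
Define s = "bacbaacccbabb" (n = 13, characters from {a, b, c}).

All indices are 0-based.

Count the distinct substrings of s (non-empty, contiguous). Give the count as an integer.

75

sorted suffixes:
  #0 SA[0]=4  'aacccbabb'
  #1 SA[1]=10  'abb'
  #2 SA[2]=1  'acbaacccbabb'
  #3 SA[3]=5  'acccbabb'
  #4 SA[4]=12  'b'
  #5 SA[5]=3  'baacccbabb'
  #6 SA[6]=9  'babb'
  #7 SA[7]=0  'bacbaacccbabb'
  #8 SA[8]=11  'bb'
  #9 SA[9]=2  'cbaacccbabb'
  #10 SA[10]=8  'cbabb'
  #11 SA[11]=7  'ccbabb'
  #12 SA[12]=6  'cccbabb'

SA = [4, 10, 1, 5, 12, 3, 9, 0, 11, 2, 8, 7, 6]
rank  pair      lcp
   1  s[4:],s[10:]  1  'a'
   2  s[10:],s[1:]  1  'a'
   3  s[1:],s[5:]  2  'ac'
   4  s[5:],s[12:]  0  ''
   5  s[12:],s[3:]  1  'b'
   6  s[3:],s[9:]  2  'ba'
   7  s[9:],s[0:]  2  'ba'
   8  s[0:],s[11:]  1  'b'
   9  s[11:],s[2:]  0  ''
  10  s[2:],s[8:]  3  'cba'
  11  s[8:],s[7:]  1  'c'
  12  s[7:],s[6:]  2  'cc'

n(n+1)/2 = 13·14/2 = 91
Σ LCP = 0 + 1 + 1 + 2 + 0 + 1 + 2 + 2 + 1 + 0 + 3 + 1 + 2 = 16
distinct = 91 − 16 = 75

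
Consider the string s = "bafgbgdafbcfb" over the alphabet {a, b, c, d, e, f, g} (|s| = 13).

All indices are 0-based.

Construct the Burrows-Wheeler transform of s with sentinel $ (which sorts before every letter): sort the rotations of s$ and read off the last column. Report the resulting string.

bdbf$fgbgcaafb

rank  rotation        last
    0  $bafgbgdafbcfb  b
    1  afbcfb$bafgbgd  d
    2  afgbgdafbcfb$b  b
    3  b$bafgbgdafbcf  f
    4  bafgbgdafbcfb$  $
    5  bcfb$bafgbgdaf  f
    6  bgdafbcfb$bafg  g
    7  cfb$bafgbgdafb  b
    8  dafbcfb$bafgbg  g
    9  fb$bafgbgdafbc  c
   10  fbcfb$bafgbgda  a
   11  fgbgdafbcfb$ba  a
   12  gbgdafbcfb$baf  f
   13  gdafbcfb$bafgb  b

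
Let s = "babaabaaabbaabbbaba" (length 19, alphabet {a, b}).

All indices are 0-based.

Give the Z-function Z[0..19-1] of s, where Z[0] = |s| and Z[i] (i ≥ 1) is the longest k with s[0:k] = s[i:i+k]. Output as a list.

[19, 0, 2, 0, 0, 2, 0, 0, 0, 1, 2, 0, 0, 1, 1, 4, 0, 2, 0]

Z[0]=19
i=1: outside box; Z[1]=0
i=2: outside box; Z[2]=2 grow→box=[2,4)
i=3: min(r-i=1, Z[1]=0)=0; Z[3]=0
i=4: outside box; Z[4]=0
i=5: outside box; Z[5]=2 grow→box=[5,7)
i=6: min(r-i=1, Z[1]=0)=0; Z[6]=0
i=7: outside box; Z[7]=0
i=8: outside box; Z[8]=0
i=9: outside box; Z[9]=1 grow→box=[9,10)
i=10: outside box; Z[10]=2 grow→box=[10,12)
i=11: min(r-i=1, Z[1]=0)=0; Z[11]=0
i=12: outside box; Z[12]=0
i=13: outside box; Z[13]=1 grow→box=[13,14)
i=14: outside box; Z[14]=1 grow→box=[14,15)
i=15: outside box; Z[15]=4 grow→box=[15,19)
i=16: min(r-i=3, Z[1]=0)=0; Z[16]=0
i=17: min(r-i=2, Z[2]=2)=2; Z[17]=2
i=18: min(r-i=1, Z[3]=0)=0; Z[18]=0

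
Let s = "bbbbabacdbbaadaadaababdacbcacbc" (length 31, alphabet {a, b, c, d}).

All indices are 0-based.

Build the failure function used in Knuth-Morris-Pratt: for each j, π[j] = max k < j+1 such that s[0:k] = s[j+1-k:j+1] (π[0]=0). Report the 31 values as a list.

π[0] = 0
j=1 s[j]='b': π[1]=1 (border 'b')
j=2 s[j]='b': π[2]=2 (border 'bb')
j=3 s[j]='b': π[3]=3 (border 'bbb')
j=4 s[j]='a': k: 3→2→1→0; π[4]=0 (border '')
j=5 s[j]='b': π[5]=1 (border 'b')
j=6 s[j]='a': k: 1→0; π[6]=0 (border '')
j=7 s[j]='c': π[7]=0 (border '')
j=8 s[j]='d': π[8]=0 (border '')
j=9 s[j]='b': π[9]=1 (border 'b')
j=10 s[j]='b': π[10]=2 (border 'bb')
j=11 s[j]='a': k: 2→1→0; π[11]=0 (border '')
j=12 s[j]='a': π[12]=0 (border '')
j=13 s[j]='d': π[13]=0 (border '')
j=14 s[j]='a': π[14]=0 (border '')
j=15 s[j]='a': π[15]=0 (border '')
j=16 s[j]='d': π[16]=0 (border '')
j=17 s[j]='a': π[17]=0 (border '')
j=18 s[j]='a': π[18]=0 (border '')
j=19 s[j]='b': π[19]=1 (border 'b')
j=20 s[j]='a': k: 1→0; π[20]=0 (border '')
j=21 s[j]='b': π[21]=1 (border 'b')
j=22 s[j]='d': k: 1→0; π[22]=0 (border '')
j=23 s[j]='a': π[23]=0 (border '')
j=24 s[j]='c': π[24]=0 (border '')
j=25 s[j]='b': π[25]=1 (border 'b')
j=26 s[j]='c': k: 1→0; π[26]=0 (border '')
j=27 s[j]='a': π[27]=0 (border '')
j=28 s[j]='c': π[28]=0 (border '')
j=29 s[j]='b': π[29]=1 (border 'b')
j=30 s[j]='c': k: 1→0; π[30]=0 (border '')

[0, 1, 2, 3, 0, 1, 0, 0, 0, 1, 2, 0, 0, 0, 0, 0, 0, 0, 0, 1, 0, 1, 0, 0, 0, 1, 0, 0, 0, 1, 0]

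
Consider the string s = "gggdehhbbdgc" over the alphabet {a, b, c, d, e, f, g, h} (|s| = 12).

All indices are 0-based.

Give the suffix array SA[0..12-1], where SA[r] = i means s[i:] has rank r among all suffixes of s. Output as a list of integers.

rank | idx | suffix
   0 |   7 | bbdgc
   1 |   8 | bdgc
   2 |  11 | c
   3 |   3 | dehhbbdgc
   4 |   9 | dgc
   5 |   4 | ehhbbdgc
   6 |  10 | gc
   7 |   2 | gdehhbbdgc
   8 |   1 | ggdehhbbdgc
   9 |   0 | gggdehhbbdgc
  10 |   6 | hbbdgc
  11 |   5 | hhbbdgc

[7, 8, 11, 3, 9, 4, 10, 2, 1, 0, 6, 5]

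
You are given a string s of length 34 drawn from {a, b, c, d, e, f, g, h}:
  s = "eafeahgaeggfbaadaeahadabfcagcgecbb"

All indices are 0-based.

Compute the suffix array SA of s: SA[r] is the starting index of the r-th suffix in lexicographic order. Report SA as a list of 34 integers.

[13, 22, 20, 14, 16, 7, 1, 26, 18, 4, 33, 12, 32, 23, 25, 31, 28, 21, 15, 0, 17, 3, 30, 8, 11, 24, 2, 6, 27, 29, 10, 9, 19, 5]

sorted suffixes:
  #0 SA[0]=13  'aadaeahadabfcagcgecbb'
  #1 SA[1]=22  'abfcagcgecbb'
  #2 SA[2]=20  'adabfcagcgecbb'
  #3 SA[3]=14  'adaeahadabfcagcgecbb'
  #4 SA[4]=16  'aeahadabfcagcgecbb'
  #5 SA[5]=7  'aeggfbaadaeahadabfcagcgecbb'
  #6 SA[6]=1  'afeahgaeggfbaadaeahadabfcagcgecbb'
  #7 SA[7]=26  'agcgecbb'
  #8 SA[8]=18  'ahadabfcagcgecbb'
  #9 SA[9]=4  'ahgaeggfbaadaeahadabfcagcgecbb'
  #10 SA[10]=33  'b'
  #11 SA[11]=12  'baadaeahadabfcagcgecbb'
  #12 SA[12]=32  'bb'
  #13 SA[13]=23  'bfcagcgecbb'
  #14 SA[14]=25  'cagcgecbb'
  #15 SA[15]=31  'cbb'
  #16 SA[16]=28  'cgecbb'
  #17 SA[17]=21  'dabfcagcgecbb'
  #18 SA[18]=15  'daeahadabfcagcgecbb'
  #19 SA[19]=0  'eafeahgaeggfbaadaeahadabfcagcgecbb'
  #20 SA[20]=17  'eahadabfcagcgecbb'
  #21 SA[21]=3  'eahgaeggfbaadaeahadabfcagcgecbb'
  #22 SA[22]=30  'ecbb'
  #23 SA[23]=8  'eggfbaadaeahadabfcagcgecbb'
  #24 SA[24]=11  'fbaadaeahadabfcagcgecbb'
  #25 SA[25]=24  'fcagcgecbb'
  #26 SA[26]=2  'feahgaeggfbaadaeahadabfcagcgecbb'
  #27 SA[27]=6  'gaeggfbaadaeahadabfcagcgecbb'
  #28 SA[28]=27  'gcgecbb'
  #29 SA[29]=29  'gecbb'
  #30 SA[30]=10  'gfbaadaeahadabfcagcgecbb'
  #31 SA[31]=9  'ggfbaadaeahadabfcagcgecbb'
  #32 SA[32]=19  'hadabfcagcgecbb'
  #33 SA[33]=5  'hgaeggfbaadaeahadabfcagcgecbb'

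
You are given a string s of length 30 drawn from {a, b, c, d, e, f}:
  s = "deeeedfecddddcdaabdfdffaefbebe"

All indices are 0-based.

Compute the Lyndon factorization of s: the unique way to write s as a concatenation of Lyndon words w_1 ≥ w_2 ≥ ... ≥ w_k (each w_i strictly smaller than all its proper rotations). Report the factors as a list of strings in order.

emit factor 1: 'deeeedfe' (i=0, period=8)
emit factor 2: 'cdddd' (i=8, period=5)
emit factor 3: 'cd' (i=13, period=2)
emit factor 4: 'aabdfdffaefbebe' (i=15, period=15)

["deeeedfe", "cdddd", "cd", "aabdfdffaefbebe"]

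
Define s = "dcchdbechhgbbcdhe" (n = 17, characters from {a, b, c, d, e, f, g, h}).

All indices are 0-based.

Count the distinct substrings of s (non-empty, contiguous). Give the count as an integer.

141

rank→(start, suffix):
  0 → (11, 'bbcdhe')
  1 → (12, 'bcdhe')
  2 → (5, 'bechhgbbcdhe')
  3 → (1, 'cchdbechhgbbcdhe')
  4 → (13, 'cdhe')
  5 → (2, 'chdbechhgbbcdhe')
  6 → (7, 'chhgbbcdhe')
  7 → (4, 'dbechhgbbcdhe')
  8 → (0, 'dcchdbechhgbbcdhe')
  9 → (14, 'dhe')
  10 → (16, 'e')
  11 → (6, 'echhgbbcdhe')
  12 → (10, 'gbbcdhe')
  13 → (3, 'hdbechhgbbcdhe')
  14 → (15, 'he')
  15 → (9, 'hgbbcdhe')
  16 → (8, 'hhgbbcdhe')

SA = [11, 12, 5, 1, 13, 2, 7, 4, 0, 14, 16, 6, 10, 3, 15, 9, 8]
i: (SA[i-1],SA[i]) lcp shared
  1: (11,12) 1 'b'
  2: (12,5) 1 'b'
  3: (5,1) 0 ''
  4: (1,13) 1 'c'
  5: (13,2) 1 'c'
  6: (2,7) 2 'ch'
  7: (7,4) 0 ''
  8: (4,0) 1 'd'
  9: (0,14) 1 'd'
  10: (14,16) 0 ''
  11: (16,6) 1 'e'
  12: (6,10) 0 ''
  13: (10,3) 0 ''
  14: (3,15) 1 'h'
  15: (15,9) 1 'h'
  16: (9,8) 1 'h'

n(n+1)/2 = 17·18/2 = 153
Σ LCP = 0 + 1 + 1 + 0 + 1 + 1 + 2 + 0 + 1 + 1 + 0 + 1 + 0 + 0 + 1 + 1 + 1 = 12
distinct = 153 − 12 = 141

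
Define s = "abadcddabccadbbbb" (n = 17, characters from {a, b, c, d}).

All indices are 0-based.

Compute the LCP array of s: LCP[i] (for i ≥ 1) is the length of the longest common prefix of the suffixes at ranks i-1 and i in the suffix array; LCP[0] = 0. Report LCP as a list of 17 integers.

[0, 2, 1, 2, 0, 1, 1, 2, 3, 1, 0, 1, 1, 0, 1, 1, 1]

sorted suffixes:
  #0 SA[0]=0  'abadcddabccadbbbb'
  #1 SA[1]=7  'abccadbbbb'
  #2 SA[2]=11  'adbbbb'
  #3 SA[3]=2  'adcddabccadbbbb'
  #4 SA[4]=16  'b'
  #5 SA[5]=1  'badcddabccadbbbb'
  #6 SA[6]=15  'bb'
  #7 SA[7]=14  'bbb'
  #8 SA[8]=13  'bbbb'
  #9 SA[9]=8  'bccadbbbb'
  #10 SA[10]=10  'cadbbbb'
  #11 SA[11]=9  'ccadbbbb'
  #12 SA[12]=4  'cddabccadbbbb'
  #13 SA[13]=6  'dabccadbbbb'
  #14 SA[14]=12  'dbbbb'
  #15 SA[15]=3  'dcddabccadbbbb'
  #16 SA[16]=5  'ddabccadbbbb'

SA = [0, 7, 11, 2, 16, 1, 15, 14, 13, 8, 10, 9, 4, 6, 12, 3, 5]
[i] adj suffixes → lcp
  [1] 0/7 → 2 ('ab')
  [2] 7/11 → 1 ('a')
  [3] 11/2 → 2 ('ad')
  [4] 2/16 → 0 ('')
  [5] 16/1 → 1 ('b')
  [6] 1/15 → 1 ('b')
  [7] 15/14 → 2 ('bb')
  [8] 14/13 → 3 ('bbb')
  [9] 13/8 → 1 ('b')
  [10] 8/10 → 0 ('')
  [11] 10/9 → 1 ('c')
  [12] 9/4 → 1 ('c')
  [13] 4/6 → 0 ('')
  [14] 6/12 → 1 ('d')
  [15] 12/3 → 1 ('d')
  [16] 3/5 → 1 ('d')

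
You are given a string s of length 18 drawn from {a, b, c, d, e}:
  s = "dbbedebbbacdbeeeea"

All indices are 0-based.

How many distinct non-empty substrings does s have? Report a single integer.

rank→(start, suffix):
  0 → (17, 'a')
  1 → (9, 'acdbeeeea')
  2 → (8, 'bacdbeeeea')
  3 → (7, 'bbacdbeeeea')
  4 → (6, 'bbbacdbeeeea')
  5 → (1, 'bbedebbbacdbeeeea')
  6 → (2, 'bedebbbacdbeeeea')
  7 → (12, 'beeeea')
  8 → (10, 'cdbeeeea')
  9 → (0, 'dbbedebbbacdbeeeea')
  10 → (11, 'dbeeeea')
  11 → (4, 'debbbacdbeeeea')
  12 → (16, 'ea')
  13 → (5, 'ebbbacdbeeeea')
  14 → (3, 'edebbbacdbeeeea')
  15 → (15, 'eea')
  16 → (14, 'eeea')
  17 → (13, 'eeeea')

SA = [17, 9, 8, 7, 6, 1, 2, 12, 10, 0, 11, 4, 16, 5, 3, 15, 14, 13]
i: (SA[i-1],SA[i]) lcp shared
  1: (17,9) 1 'a'
  2: (9,8) 0 ''
  3: (8,7) 1 'b'
  4: (7,6) 2 'bb'
  5: (6,1) 2 'bb'
  6: (1,2) 1 'b'
  7: (2,12) 2 'be'
  8: (12,10) 0 ''
  9: (10,0) 0 ''
  10: (0,11) 2 'db'
  11: (11,4) 1 'd'
  12: (4,16) 0 ''
  13: (16,5) 1 'e'
  14: (5,3) 1 'e'
  15: (3,15) 1 'e'
  16: (15,14) 2 'ee'
  17: (14,13) 3 'eee'

n(n+1)/2 = 18·19/2 = 171
Σ LCP = 0 + 1 + 0 + 1 + 2 + 2 + 1 + 2 + 0 + 0 + 2 + 1 + 0 + 1 + 1 + 1 + 2 + 3 = 20
distinct = 171 − 20 = 151

151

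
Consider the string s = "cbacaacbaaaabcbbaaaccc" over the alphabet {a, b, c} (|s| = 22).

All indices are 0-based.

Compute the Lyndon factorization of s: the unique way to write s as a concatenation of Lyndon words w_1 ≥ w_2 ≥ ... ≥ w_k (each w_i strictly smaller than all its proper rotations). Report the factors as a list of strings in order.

emit factor 1: 'c' (i=0, period=1)
emit factor 2: 'b' (i=1, period=1)
emit factor 3: 'ac' (i=2, period=2)
emit factor 4: 'aacb' (i=4, period=4)
emit factor 5: 'aaaabcbbaaaccc' (i=8, period=14)

["c", "b", "ac", "aacb", "aaaabcbbaaaccc"]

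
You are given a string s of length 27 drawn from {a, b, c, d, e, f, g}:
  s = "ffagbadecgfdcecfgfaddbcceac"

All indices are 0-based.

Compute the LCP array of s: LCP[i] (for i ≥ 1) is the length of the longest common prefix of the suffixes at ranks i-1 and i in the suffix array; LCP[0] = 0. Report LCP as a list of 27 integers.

[0, 1, 2, 1, 0, 1, 0, 1, 1, 2, 1, 1, 0, 1, 1, 1, 0, 1, 2, 0, 2, 1, 1, 1, 0, 1, 2]

rank→(start, suffix):
  0 → (25, 'ac')
  1 → (18, 'addbcceac')
  2 → (5, 'adecgfdcecfgfaddbcceac')
  3 → (2, 'agbadecgfdcecfgfaddbcceac')
  4 → (4, 'badecgfdcecfgfaddbcceac')
  5 → (21, 'bcceac')
  6 → (26, 'c')
  7 → (22, 'cceac')
  8 → (23, 'ceac')
  9 → (12, 'cecfgfaddbcceac')
  10 → (14, 'cfgfaddbcceac')
  11 → (8, 'cgfdcecfgfaddbcceac')
  12 → (20, 'dbcceac')
  13 → (11, 'dcecfgfaddbcceac')
  14 → (19, 'ddbcceac')
  15 → (6, 'decgfdcecfgfaddbcceac')
  16 → (24, 'eac')
  17 → (13, 'ecfgfaddbcceac')
  18 → (7, 'ecgfdcecfgfaddbcceac')
  19 → (17, 'faddbcceac')
  20 → (1, 'fagbadecgfdcecfgfaddbcceac')
  21 → (10, 'fdcecfgfaddbcceac')
  22 → (0, 'ffagbadecgfdcecfgfaddbcceac')
  23 → (15, 'fgfaddbcceac')
  24 → (3, 'gbadecgfdcecfgfaddbcceac')
  25 → (16, 'gfaddbcceac')
  26 → (9, 'gfdcecfgfaddbcceac')

SA = [25, 18, 5, 2, 4, 21, 26, 22, 23, 12, 14, 8, 20, 11, 19, 6, 24, 13, 7, 17, 1, 10, 0, 15, 3, 16, 9]
i: (SA[i-1],SA[i]) lcp shared
  1: (25,18) 1 'a'
  2: (18,5) 2 'ad'
  3: (5,2) 1 'a'
  4: (2,4) 0 ''
  5: (4,21) 1 'b'
  6: (21,26) 0 ''
  7: (26,22) 1 'c'
  8: (22,23) 1 'c'
  9: (23,12) 2 'ce'
  10: (12,14) 1 'c'
  11: (14,8) 1 'c'
  12: (8,20) 0 ''
  13: (20,11) 1 'd'
  14: (11,19) 1 'd'
  15: (19,6) 1 'd'
  16: (6,24) 0 ''
  17: (24,13) 1 'e'
  18: (13,7) 2 'ec'
  19: (7,17) 0 ''
  20: (17,1) 2 'fa'
  21: (1,10) 1 'f'
  22: (10,0) 1 'f'
  23: (0,15) 1 'f'
  24: (15,3) 0 ''
  25: (3,16) 1 'g'
  26: (16,9) 2 'gf'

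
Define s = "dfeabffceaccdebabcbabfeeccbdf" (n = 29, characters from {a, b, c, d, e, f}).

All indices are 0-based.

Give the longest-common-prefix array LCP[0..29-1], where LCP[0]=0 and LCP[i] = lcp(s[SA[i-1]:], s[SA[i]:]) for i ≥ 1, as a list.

sorted suffixes:
  #0 SA[0]=15  'abcbabfeeccbdf'
  #1 SA[1]=19  'abfeeccbdf'
  #2 SA[2]=3  'abffceaccdebabcbabfeeccbdf'
  #3 SA[3]=9  'accdebabcbabfeeccbdf'
  #4 SA[4]=14  'babcbabfeeccbdf'
  #5 SA[5]=18  'babfeeccbdf'
  #6 SA[6]=16  'bcbabfeeccbdf'
  #7 SA[7]=26  'bdf'
  #8 SA[8]=20  'bfeeccbdf'
  #9 SA[9]=4  'bffceaccdebabcbabfeeccbdf'
  #10 SA[10]=17  'cbabfeeccbdf'
  #11 SA[11]=25  'cbdf'
  #12 SA[12]=24  'ccbdf'
  #13 SA[13]=10  'ccdebabcbabfeeccbdf'
  #14 SA[14]=11  'cdebabcbabfeeccbdf'
  #15 SA[15]=7  'ceaccdebabcbabfeeccbdf'
  #16 SA[16]=12  'debabcbabfeeccbdf'
  #17 SA[17]=27  'df'
  #18 SA[18]=0  'dfeabffceaccdebabcbabfeeccbdf'
  #19 SA[19]=2  'eabffceaccdebabcbabfeeccbdf'
  #20 SA[20]=8  'eaccdebabcbabfeeccbdf'
  #21 SA[21]=13  'ebabcbabfeeccbdf'
  #22 SA[22]=23  'eccbdf'
  #23 SA[23]=22  'eeccbdf'
  #24 SA[24]=28  'f'
  #25 SA[25]=6  'fceaccdebabcbabfeeccbdf'
  #26 SA[26]=1  'feabffceaccdebabcbabfeeccbdf'
  #27 SA[27]=21  'feeccbdf'
  #28 SA[28]=5  'ffceaccdebabcbabfeeccbdf'

SA = [15, 19, 3, 9, 14, 18, 16, 26, 20, 4, 17, 25, 24, 10, 11, 7, 12, 27, 0, 2, 8, 13, 23, 22, 28, 6, 1, 21, 5]
[i] adj suffixes → lcp
  [1] 15/19 → 2 ('ab')
  [2] 19/3 → 3 ('abf')
  [3] 3/9 → 1 ('a')
  [4] 9/14 → 0 ('')
  [5] 14/18 → 3 ('bab')
  [6] 18/16 → 1 ('b')
  [7] 16/26 → 1 ('b')
  [8] 26/20 → 1 ('b')
  [9] 20/4 → 2 ('bf')
  [10] 4/17 → 0 ('')
  [11] 17/25 → 2 ('cb')
  [12] 25/24 → 1 ('c')
  [13] 24/10 → 2 ('cc')
  [14] 10/11 → 1 ('c')
  [15] 11/7 → 1 ('c')
  [16] 7/12 → 0 ('')
  [17] 12/27 → 1 ('d')
  [18] 27/0 → 2 ('df')
  [19] 0/2 → 0 ('')
  [20] 2/8 → 2 ('ea')
  [21] 8/13 → 1 ('e')
  [22] 13/23 → 1 ('e')
  [23] 23/22 → 1 ('e')
  [24] 22/28 → 0 ('')
  [25] 28/6 → 1 ('f')
  [26] 6/1 → 1 ('f')
  [27] 1/21 → 2 ('fe')
  [28] 21/5 → 1 ('f')

[0, 2, 3, 1, 0, 3, 1, 1, 1, 2, 0, 2, 1, 2, 1, 1, 0, 1, 2, 0, 2, 1, 1, 1, 0, 1, 1, 2, 1]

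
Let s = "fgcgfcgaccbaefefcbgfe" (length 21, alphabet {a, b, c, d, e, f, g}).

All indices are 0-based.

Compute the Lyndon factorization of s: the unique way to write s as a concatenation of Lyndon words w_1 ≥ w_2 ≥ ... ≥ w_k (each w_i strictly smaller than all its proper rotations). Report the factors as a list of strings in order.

emit factor 1: 'fg' (i=0, period=2)
emit factor 2: 'cgf' (i=2, period=3)
emit factor 3: 'cg' (i=5, period=2)
emit factor 4: 'accbaefefcbgfe' (i=7, period=14)

["fg", "cgf", "cg", "accbaefefcbgfe"]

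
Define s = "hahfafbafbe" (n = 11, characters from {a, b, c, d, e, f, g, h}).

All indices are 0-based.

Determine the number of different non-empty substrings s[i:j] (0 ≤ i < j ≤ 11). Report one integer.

rank→(start, suffix):
  0 → (4, 'afbafbe')
  1 → (7, 'afbe')
  2 → (1, 'ahfafbafbe')
  3 → (6, 'bafbe')
  4 → (9, 'be')
  5 → (10, 'e')
  6 → (3, 'fafbafbe')
  7 → (5, 'fbafbe')
  8 → (8, 'fbe')
  9 → (0, 'hahfafbafbe')
  10 → (2, 'hfafbafbe')

SA = [4, 7, 1, 6, 9, 10, 3, 5, 8, 0, 2]
rank  pair      lcp
   1  s[4:],s[7:]  3  'afb'
   2  s[7:],s[1:]  1  'a'
   3  s[1:],s[6:]  0  ''
   4  s[6:],s[9:]  1  'b'
   5  s[9:],s[10:]  0  ''
   6  s[10:],s[3:]  0  ''
   7  s[3:],s[5:]  1  'f'
   8  s[5:],s[8:]  2  'fb'
   9  s[8:],s[0:]  0  ''
  10  s[0:],s[2:]  1  'h'

n(n+1)/2 = 11·12/2 = 66
Σ LCP = 0 + 3 + 1 + 0 + 1 + 0 + 0 + 1 + 2 + 0 + 1 = 9
distinct = 66 − 9 = 57

57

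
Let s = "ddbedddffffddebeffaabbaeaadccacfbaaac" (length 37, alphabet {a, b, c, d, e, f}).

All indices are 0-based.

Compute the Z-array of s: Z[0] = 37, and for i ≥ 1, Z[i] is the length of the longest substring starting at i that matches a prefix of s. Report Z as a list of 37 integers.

[37, 1, 0, 0, 2, 2, 1, 0, 0, 0, 0, 2, 1, 0, 0, 0, 0, 0, 0, 0, 0, 0, 0, 0, 0, 0, 1, 0, 0, 0, 0, 0, 0, 0, 0, 0, 0]

Z[0]=37
i=1: i≥r, start 0; Z[1]=1 scan→box=[1,2)
i=2: i≥r, start 0; Z[2]=0
i=3: i≥r, start 0; Z[3]=0
i=4: i≥r, start 0; Z[4]=2 scan→box=[4,6)
i=5: min(r-i=1, Z[1]=1)=1; Z[5]=2 scan→box=[5,7)
i=6: min(r-i=1, Z[1]=1)=1; Z[6]=1
i=7: i≥r, start 0; Z[7]=0
i=8: i≥r, start 0; Z[8]=0
i=9: i≥r, start 0; Z[9]=0
i=10: i≥r, start 0; Z[10]=0
i=11: i≥r, start 0; Z[11]=2 scan→box=[11,13)
i=12: min(r-i=1, Z[1]=1)=1; Z[12]=1
i=13: i≥r, start 0; Z[13]=0
i=14: i≥r, start 0; Z[14]=0
i=15: i≥r, start 0; Z[15]=0
i=16: i≥r, start 0; Z[16]=0
i=17: i≥r, start 0; Z[17]=0
i=18: i≥r, start 0; Z[18]=0
i=19: i≥r, start 0; Z[19]=0
i=20: i≥r, start 0; Z[20]=0
i=21: i≥r, start 0; Z[21]=0
i=22: i≥r, start 0; Z[22]=0
i=23: i≥r, start 0; Z[23]=0
i=24: i≥r, start 0; Z[24]=0
i=25: i≥r, start 0; Z[25]=0
i=26: i≥r, start 0; Z[26]=1 scan→box=[26,27)
i=27: i≥r, start 0; Z[27]=0
i=28: i≥r, start 0; Z[28]=0
i=29: i≥r, start 0; Z[29]=0
i=30: i≥r, start 0; Z[30]=0
i=31: i≥r, start 0; Z[31]=0
i=32: i≥r, start 0; Z[32]=0
i=33: i≥r, start 0; Z[33]=0
i=34: i≥r, start 0; Z[34]=0
i=35: i≥r, start 0; Z[35]=0
i=36: i≥r, start 0; Z[36]=0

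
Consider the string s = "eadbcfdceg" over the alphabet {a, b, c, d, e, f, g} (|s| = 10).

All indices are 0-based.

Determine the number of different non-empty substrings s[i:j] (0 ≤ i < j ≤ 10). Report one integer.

52

sorted suffixes:
  #0 SA[0]=1  'adbcfdceg'
  #1 SA[1]=3  'bcfdceg'
  #2 SA[2]=7  'ceg'
  #3 SA[3]=4  'cfdceg'
  #4 SA[4]=2  'dbcfdceg'
  #5 SA[5]=6  'dceg'
  #6 SA[6]=0  'eadbcfdceg'
  #7 SA[7]=8  'eg'
  #8 SA[8]=5  'fdceg'
  #9 SA[9]=9  'g'

SA = [1, 3, 7, 4, 2, 6, 0, 8, 5, 9]
rank  pair      lcp
   1  s[1:],s[3:]  0  ''
   2  s[3:],s[7:]  0  ''
   3  s[7:],s[4:]  1  'c'
   4  s[4:],s[2:]  0  ''
   5  s[2:],s[6:]  1  'd'
   6  s[6:],s[0:]  0  ''
   7  s[0:],s[8:]  1  'e'
   8  s[8:],s[5:]  0  ''
   9  s[5:],s[9:]  0  ''

n(n+1)/2 = 10·11/2 = 55
Σ LCP = 0 + 0 + 0 + 1 + 0 + 1 + 0 + 1 + 0 + 0 = 3
distinct = 55 − 3 = 52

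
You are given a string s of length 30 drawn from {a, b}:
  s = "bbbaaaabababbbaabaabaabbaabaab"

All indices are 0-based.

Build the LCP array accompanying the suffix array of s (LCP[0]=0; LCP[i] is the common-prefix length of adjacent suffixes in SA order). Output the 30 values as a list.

sorted suffixes:
  #0 SA[0]=3  'aaaabababbbaabaabaabbaabaab'
  #1 SA[1]=4  'aaabababbbaabaabaabbaabaab'
  #2 SA[2]=27  'aab'
  #3 SA[3]=24  'aabaab'
  #4 SA[4]=14  'aabaabaabbaabaab'
  #5 SA[5]=17  'aabaabbaabaab'
  #6 SA[6]=5  'aabababbbaabaabaabbaabaab'
  #7 SA[7]=20  'aabbaabaab'
  #8 SA[8]=28  'ab'
  #9 SA[9]=25  'abaab'
  #10 SA[10]=15  'abaabaabbaabaab'
  #11 SA[11]=18  'abaabbaabaab'
  #12 SA[12]=6  'abababbbaabaabaabbaabaab'
  #13 SA[13]=8  'ababbbaabaabaabbaabaab'
  #14 SA[14]=21  'abbaabaab'
  #15 SA[15]=10  'abbbaabaabaabbaabaab'
  #16 SA[16]=29  'b'
  #17 SA[17]=2  'baaaabababbbaabaabaabbaabaab'
  #18 SA[18]=26  'baab'
  #19 SA[19]=23  'baabaab'
  #20 SA[20]=13  'baabaabaabbaabaab'
  #21 SA[21]=16  'baabaabbaabaab'
  #22 SA[22]=19  'baabbaabaab'
  #23 SA[23]=7  'bababbbaabaabaabbaabaab'
  #24 SA[24]=9  'babbbaabaabaabbaabaab'
  #25 SA[25]=1  'bbaaaabababbbaabaabaabbaabaab'
  #26 SA[26]=22  'bbaabaab'
  #27 SA[27]=12  'bbaabaabaabbaabaab'
  #28 SA[28]=0  'bbbaaaabababbbaabaabaabbaabaab'
  #29 SA[29]=11  'bbbaabaabaabbaabaab'

SA = [3, 4, 27, 24, 14, 17, 5, 20, 28, 25, 15, 18, 6, 8, 21, 10, 29, 2, 26, 23, 13, 16, 19, 7, 9, 1, 22, 12, 0, 11]
rank  pair      lcp
   1  s[3:],s[4:]  3  'aaa'
   2  s[4:],s[27:]  2  'aa'
   3  s[27:],s[24:]  3  'aab'
   4  s[24:],s[14:]  6  'aabaab'
   5  s[14:],s[17:]  6  'aabaab'
   6  s[17:],s[5:]  4  'aaba'
   7  s[5:],s[20:]  3  'aab'
   8  s[20:],s[28:]  1  'a'
   9  s[28:],s[25:]  2  'ab'
  10  s[25:],s[15:]  5  'abaab'
  11  s[15:],s[18:]  5  'abaab'
  12  s[18:],s[6:]  3  'aba'
  13  s[6:],s[8:]  4  'abab'
  14  s[8:],s[21:]  2  'ab'
  15  s[21:],s[10:]  3  'abb'
  16  s[10:],s[29:]  0  ''
  17  s[29:],s[2:]  1  'b'
  18  s[2:],s[26:]  3  'baa'
  19  s[26:],s[23:]  4  'baab'
  20  s[23:],s[13:]  7  'baabaab'
  21  s[13:],s[16:]  7  'baabaab'
  22  s[16:],s[19:]  4  'baab'
  23  s[19:],s[7:]  2  'ba'
  24  s[7:],s[9:]  3  'bab'
  25  s[9:],s[1:]  1  'b'
  26  s[1:],s[22:]  4  'bbaa'
  27  s[22:],s[12:]  8  'bbaabaab'
  28  s[12:],s[0:]  2  'bb'
  29  s[0:],s[11:]  5  'bbbaa'

[0, 3, 2, 3, 6, 6, 4, 3, 1, 2, 5, 5, 3, 4, 2, 3, 0, 1, 3, 4, 7, 7, 4, 2, 3, 1, 4, 8, 2, 5]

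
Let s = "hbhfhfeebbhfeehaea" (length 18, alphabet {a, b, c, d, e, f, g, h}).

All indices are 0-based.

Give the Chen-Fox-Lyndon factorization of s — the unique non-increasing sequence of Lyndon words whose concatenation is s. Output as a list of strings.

["h", "bhfhfee", "bbhfeeh", "ae", "a"]

emit factor 1: 'h' (i=0, period=1)
emit factor 2: 'bhfhfee' (i=1, period=7)
emit factor 3: 'bbhfeeh' (i=8, period=7)
emit factor 4: 'ae' (i=15, period=2)
emit factor 5: 'a' (i=17, period=1)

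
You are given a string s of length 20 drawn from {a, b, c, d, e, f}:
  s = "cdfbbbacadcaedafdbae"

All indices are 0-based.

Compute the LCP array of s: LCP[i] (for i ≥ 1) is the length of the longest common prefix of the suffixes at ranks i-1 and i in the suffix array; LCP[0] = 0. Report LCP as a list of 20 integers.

rank | idx | suffix
   0 |   6 | acadcaedafdbae
   1 |   8 | adcaedafdbae
   2 |  18 | ae
   3 |  11 | aedafdbae
   4 |  14 | afdbae
   5 |   5 | bacadcaedafdbae
   6 |  17 | bae
   7 |   4 | bbacadcaedafdbae
   8 |   3 | bbbacadcaedafdbae
   9 |   7 | cadcaedafdbae
  10 |  10 | caedafdbae
  11 |   0 | cdfbbbacadcaedafdbae
  12 |  13 | dafdbae
  13 |  16 | dbae
  14 |   9 | dcaedafdbae
  15 |   1 | dfbbbacadcaedafdbae
  16 |  19 | e
  17 |  12 | edafdbae
  18 |   2 | fbbbacadcaedafdbae
  19 |  15 | fdbae

SA = [6, 8, 18, 11, 14, 5, 17, 4, 3, 7, 10, 0, 13, 16, 9, 1, 19, 12, 2, 15]
i: (SA[i-1],SA[i]) lcp shared
  1: (6,8) 1 'a'
  2: (8,18) 1 'a'
  3: (18,11) 2 'ae'
  4: (11,14) 1 'a'
  5: (14,5) 0 ''
  6: (5,17) 2 'ba'
  7: (17,4) 1 'b'
  8: (4,3) 2 'bb'
  9: (3,7) 0 ''
  10: (7,10) 2 'ca'
  11: (10,0) 1 'c'
  12: (0,13) 0 ''
  13: (13,16) 1 'd'
  14: (16,9) 1 'd'
  15: (9,1) 1 'd'
  16: (1,19) 0 ''
  17: (19,12) 1 'e'
  18: (12,2) 0 ''
  19: (2,15) 1 'f'

[0, 1, 1, 2, 1, 0, 2, 1, 2, 0, 2, 1, 0, 1, 1, 1, 0, 1, 0, 1]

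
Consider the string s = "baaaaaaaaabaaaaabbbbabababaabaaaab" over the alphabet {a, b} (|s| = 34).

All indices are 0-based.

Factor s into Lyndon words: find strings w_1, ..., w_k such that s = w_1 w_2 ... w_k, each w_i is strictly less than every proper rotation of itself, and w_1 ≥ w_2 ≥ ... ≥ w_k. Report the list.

emit factor 1: 'b' (i=0, period=1)
emit factor 2: 'aaaaaaaaabaaaaabbbbabababaabaaaab' (i=1, period=33)

["b", "aaaaaaaaabaaaaabbbbabababaabaaaab"]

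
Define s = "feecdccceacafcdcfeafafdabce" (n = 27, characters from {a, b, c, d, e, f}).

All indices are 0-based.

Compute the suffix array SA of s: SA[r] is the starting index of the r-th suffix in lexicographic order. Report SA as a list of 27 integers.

[23, 9, 18, 11, 20, 24, 10, 5, 6, 3, 13, 25, 7, 15, 22, 4, 14, 26, 8, 17, 2, 1, 19, 12, 21, 16, 0]

sorted suffixes:
  #0 SA[0]=23  'abce'
  #1 SA[1]=9  'acafcdcfeafafdabce'
  #2 SA[2]=18  'afafdabce'
  #3 SA[3]=11  'afcdcfeafafdabce'
  #4 SA[4]=20  'afdabce'
  #5 SA[5]=24  'bce'
  #6 SA[6]=10  'cafcdcfeafafdabce'
  #7 SA[7]=5  'ccceacafcdcfeafafdabce'
  #8 SA[8]=6  'cceacafcdcfeafafdabce'
  #9 SA[9]=3  'cdccceacafcdcfeafafdabce'
  #10 SA[10]=13  'cdcfeafafdabce'
  #11 SA[11]=25  'ce'
  #12 SA[12]=7  'ceacafcdcfeafafdabce'
  #13 SA[13]=15  'cfeafafdabce'
  #14 SA[14]=22  'dabce'
  #15 SA[15]=4  'dccceacafcdcfeafafdabce'
  #16 SA[16]=14  'dcfeafafdabce'
  #17 SA[17]=26  'e'
  #18 SA[18]=8  'eacafcdcfeafafdabce'
  #19 SA[19]=17  'eafafdabce'
  #20 SA[20]=2  'ecdccceacafcdcfeafafdabce'
  #21 SA[21]=1  'eecdccceacafcdcfeafafdabce'
  #22 SA[22]=19  'fafdabce'
  #23 SA[23]=12  'fcdcfeafafdabce'
  #24 SA[24]=21  'fdabce'
  #25 SA[25]=16  'feafafdabce'
  #26 SA[26]=0  'feecdccceacafcdcfeafafdabce'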